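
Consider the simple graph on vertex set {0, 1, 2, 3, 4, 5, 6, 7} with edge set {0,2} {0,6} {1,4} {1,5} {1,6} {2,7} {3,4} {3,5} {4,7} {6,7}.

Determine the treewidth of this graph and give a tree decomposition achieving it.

Every bag has size at most 3, so the width is 3 − 1 = 2 and tw(G) ≤ 2. The edges 0–2–7–6–0 form a cycle, so G is not a tree and its treewidth is at least 2. Hence tw(G) = 2 exactly.

Treewidth 2.
One such decomposition:
Bags: B1 = {0, 2, 6}  B2 = {2, 6, 7}  B3 = {1, 6, 7}  B4 = {1, 4, 7}  B5 = {1, 4, 5}  B6 = {3, 4, 5}
Tree: B1–B2, B2–B3, B3–B4, B4–B5, B5–B6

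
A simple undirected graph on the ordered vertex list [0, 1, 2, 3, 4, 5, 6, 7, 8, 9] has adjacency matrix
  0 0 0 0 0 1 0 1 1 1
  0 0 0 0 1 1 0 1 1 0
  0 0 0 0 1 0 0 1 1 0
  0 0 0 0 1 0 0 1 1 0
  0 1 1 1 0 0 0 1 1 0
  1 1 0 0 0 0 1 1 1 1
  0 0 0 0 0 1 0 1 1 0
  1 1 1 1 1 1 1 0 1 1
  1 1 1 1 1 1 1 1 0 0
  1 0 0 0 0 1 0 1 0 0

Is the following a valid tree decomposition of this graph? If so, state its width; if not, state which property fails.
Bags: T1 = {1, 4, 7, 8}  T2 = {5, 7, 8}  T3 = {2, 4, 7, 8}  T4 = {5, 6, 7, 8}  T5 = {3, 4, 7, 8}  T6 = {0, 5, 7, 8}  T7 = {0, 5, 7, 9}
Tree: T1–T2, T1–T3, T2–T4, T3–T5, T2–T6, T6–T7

A tree decomposition must satisfy three properties: every vertex lies in some bag; for every edge, both endpoints lie together in some bag; and for every vertex, the bags containing it form a connected subtree. Here edge (1,5) lies in no bag, so the decomposition is invalid.

No — edge (1,5) lies in no bag.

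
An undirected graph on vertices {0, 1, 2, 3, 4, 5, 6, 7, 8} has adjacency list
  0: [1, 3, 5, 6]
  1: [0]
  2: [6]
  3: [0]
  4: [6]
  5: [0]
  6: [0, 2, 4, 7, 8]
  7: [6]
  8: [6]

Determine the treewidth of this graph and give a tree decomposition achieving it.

Treewidth 1.
One such decomposition:
Bags: B1 = {4, 6}  B2 = {2, 6}  B3 = {0, 6}  B4 = {0, 5}  B5 = {0, 1}  B6 = {0, 3}  B7 = {6, 8}  B8 = {6, 7}
Tree: B1–B2, B1–B3, B3–B4, B3–B5, B4–B6, B3–B7, B1–B8

Each bag holds 2 vertices, so the decomposition has width 1, which upper-bounds the treewidth. Any graph with an edge has treewidth ≥ 1, and G has the edge 6–4. Hence tw(G) = 1 exactly.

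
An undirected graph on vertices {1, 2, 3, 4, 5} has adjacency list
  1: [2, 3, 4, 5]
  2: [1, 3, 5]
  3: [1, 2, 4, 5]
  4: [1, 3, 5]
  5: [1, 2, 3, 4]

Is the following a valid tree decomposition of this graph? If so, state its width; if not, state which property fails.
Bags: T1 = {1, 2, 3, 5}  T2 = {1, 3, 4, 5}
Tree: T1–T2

Yes; width 3.

Vertex coverage: the bags together contain {1, 2, 3, 4, 5}, the full vertex set. Edge coverage: each edge of G has both endpoints in at least one bag. Running intersection: for every vertex, the bags containing it form a connected subtree. All three properties hold, so this is a valid tree decomposition of width max|bag| − 1 = 3, and hence tw(G) ≤ 3.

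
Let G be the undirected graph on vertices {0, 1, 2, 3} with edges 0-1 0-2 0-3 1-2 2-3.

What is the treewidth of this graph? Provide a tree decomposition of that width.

Each bag holds 3 vertices, so the decomposition has width 2, which upper-bounds the treewidth. On the other hand G contains the 3-clique {0, 1, 2}. A clique must lie in a single bag of any decomposition, so no decomposition can have width below 2. Therefore the treewidth is 2.

Treewidth 2.
One optimal decomposition is:
Bags: B1 = {0, 2, 3}  B2 = {0, 1, 2}
Tree: B1–B2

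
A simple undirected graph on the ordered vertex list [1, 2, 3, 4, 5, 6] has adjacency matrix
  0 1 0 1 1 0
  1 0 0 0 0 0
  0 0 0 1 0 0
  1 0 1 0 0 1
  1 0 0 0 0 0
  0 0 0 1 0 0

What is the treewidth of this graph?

A width-1 tree decomposition is:
Bags: B1 = {1, 5}  B2 = {1, 4}  B3 = {4, 6}  B4 = {1, 2}  B5 = {3, 4}
Tree: B1–B2, B2–B3, B2–B4, B3–B5
Every bag has size at most 2, so the width is 2 − 1 = 1 and tw(G) ≤ 1. Since G has at least one edge (e.g. 1–5), it is not an edgeless graph, so tw(G) ≥ 1. Therefore the treewidth is 1.

1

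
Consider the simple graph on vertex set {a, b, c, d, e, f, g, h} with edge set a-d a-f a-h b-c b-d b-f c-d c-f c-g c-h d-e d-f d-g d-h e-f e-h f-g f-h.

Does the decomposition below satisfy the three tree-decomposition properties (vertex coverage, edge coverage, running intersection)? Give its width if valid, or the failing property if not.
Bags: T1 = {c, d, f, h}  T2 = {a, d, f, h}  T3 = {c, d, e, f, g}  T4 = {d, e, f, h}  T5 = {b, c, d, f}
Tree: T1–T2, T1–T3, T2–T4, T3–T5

No — bags containing vertex e are not connected in the tree.

A tree decomposition must satisfy three properties: every vertex lies in some bag; for every edge, both endpoints lie together in some bag; and for every vertex, the bags containing it form a connected subtree. Here bags containing vertex e are not connected in the tree, so the decomposition is invalid.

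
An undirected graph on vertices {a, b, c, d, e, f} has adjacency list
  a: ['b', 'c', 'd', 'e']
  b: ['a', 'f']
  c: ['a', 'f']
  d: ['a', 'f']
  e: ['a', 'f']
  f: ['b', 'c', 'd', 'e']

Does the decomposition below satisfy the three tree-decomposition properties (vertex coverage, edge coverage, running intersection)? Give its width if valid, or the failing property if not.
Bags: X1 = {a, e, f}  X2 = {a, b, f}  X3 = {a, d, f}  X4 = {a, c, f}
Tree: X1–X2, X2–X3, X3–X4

Every vertex of G appears in some bag (union = {a, b, c, d, e, f}); every edge is covered by a bag; and for each vertex v the set of bags containing v is connected in the bag tree. The decomposition is therefore valid. The largest bag has 3 vertices, so the width is 2.

Yes; width 2.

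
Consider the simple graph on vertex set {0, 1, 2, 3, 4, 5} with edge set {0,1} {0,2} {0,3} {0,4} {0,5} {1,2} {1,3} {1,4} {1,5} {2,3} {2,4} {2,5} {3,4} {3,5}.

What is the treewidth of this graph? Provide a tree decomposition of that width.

The largest bag has 5 vertices, giving width 4; this decomposition certifies tw(G) ≤ 4. For the lower bound, the 5 vertices {0, 1, 2, 3, 4} are pairwise adjacent, and any tree decomposition puts a clique entirely inside one bag — forcing width ≥ 4. The upper and lower bounds meet at 4, so that is the treewidth.

Treewidth 4.
Bags: B1 = {0, 1, 2, 3, 4}  B2 = {0, 1, 2, 3, 5}
Tree: B1–B2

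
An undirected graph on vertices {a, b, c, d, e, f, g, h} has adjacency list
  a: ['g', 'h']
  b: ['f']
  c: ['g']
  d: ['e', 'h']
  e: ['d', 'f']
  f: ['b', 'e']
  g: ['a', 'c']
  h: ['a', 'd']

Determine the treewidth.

1

A width-1 tree decomposition is:
Bags: B1 = {b, f}  B2 = {e, f}  B3 = {d, e}  B4 = {d, h}  B5 = {a, h}  B6 = {a, g}  B7 = {c, g}
Tree: B1–B2, B2–B3, B3–B4, B4–B5, B5–B6, B6–B7
The largest bag has 2 vertices, giving width 1; this decomposition certifies tw(G) ≤ 1. Since G has at least one edge (e.g. b–f), it is not an edgeless graph, so tw(G) ≥ 1. Combining the bounds, tw(G) = 1.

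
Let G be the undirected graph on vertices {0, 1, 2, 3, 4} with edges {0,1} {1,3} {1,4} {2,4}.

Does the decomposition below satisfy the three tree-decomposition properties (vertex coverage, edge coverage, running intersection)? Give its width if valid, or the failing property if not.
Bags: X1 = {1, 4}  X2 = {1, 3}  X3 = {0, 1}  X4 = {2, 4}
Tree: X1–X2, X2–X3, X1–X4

Yes; width 1.

Checking the three conditions: (i) the bags cover all of {0, 1, 2, 3, 4}; (ii) for each edge, some bag contains both endpoints; (iii) the bags containing any fixed vertex form a subtree. All hold, so the decomposition is valid with width 2 − 1 = 1.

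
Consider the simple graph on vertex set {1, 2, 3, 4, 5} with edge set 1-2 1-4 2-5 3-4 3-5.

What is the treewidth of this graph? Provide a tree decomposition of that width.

Each bag holds 3 vertices, so the decomposition has width 2, which upper-bounds the treewidth. Since 2–5–3–4–1–2 is a cycle in G, G is not acyclic. Forests are exactly the graphs of treewidth ≤ 1, so tw(G) ≥ 2. The upper and lower bounds meet at 2, so that is the treewidth.

Treewidth 2.
One such decomposition:
Bags: B1 = {2, 3, 5}  B2 = {2, 3, 4}  B3 = {1, 2, 4}
Tree: B1–B2, B2–B3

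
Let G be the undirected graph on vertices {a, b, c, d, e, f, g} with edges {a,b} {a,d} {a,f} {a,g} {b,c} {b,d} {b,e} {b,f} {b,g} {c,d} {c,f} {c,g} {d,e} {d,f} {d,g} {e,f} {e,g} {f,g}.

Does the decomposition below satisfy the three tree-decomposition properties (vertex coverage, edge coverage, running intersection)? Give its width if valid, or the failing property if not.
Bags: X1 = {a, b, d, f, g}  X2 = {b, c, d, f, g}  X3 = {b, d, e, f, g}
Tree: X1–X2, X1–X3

Yes; width 4.

Vertex coverage: the bags together contain {a, b, c, d, e, f, g}, the full vertex set. Edge coverage: each edge of G has both endpoints in at least one bag. Running intersection: for every vertex, the bags containing it form a connected subtree. All three properties hold, so this is a valid tree decomposition of width max|bag| − 1 = 4, and hence tw(G) ≤ 4.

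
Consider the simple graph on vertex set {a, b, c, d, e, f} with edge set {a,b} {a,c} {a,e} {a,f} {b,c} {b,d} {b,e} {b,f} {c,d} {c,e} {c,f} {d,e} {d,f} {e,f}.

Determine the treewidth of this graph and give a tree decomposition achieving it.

Treewidth 4.
One such decomposition:
Bags: B1 = {b, c, d, e, f}  B2 = {a, b, c, e, f}
Tree: B1–B2

Every bag has size at most 5, so the width is 5 − 1 = 4 and tw(G) ≤ 4. For the lower bound, the 5 vertices {b, c, d, e, f} are pairwise adjacent, and any tree decomposition puts a clique entirely inside one bag — forcing width ≥ 4. The upper and lower bounds meet at 4, so that is the treewidth.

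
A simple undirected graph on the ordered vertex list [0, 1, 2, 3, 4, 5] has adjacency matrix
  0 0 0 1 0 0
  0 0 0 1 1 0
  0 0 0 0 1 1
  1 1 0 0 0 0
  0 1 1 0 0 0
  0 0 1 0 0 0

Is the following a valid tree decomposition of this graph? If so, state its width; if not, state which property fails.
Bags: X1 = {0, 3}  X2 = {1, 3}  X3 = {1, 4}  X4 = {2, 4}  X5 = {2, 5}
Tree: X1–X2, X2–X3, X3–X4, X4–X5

Yes; width 1.

Checking the three conditions: (i) the bags cover all of {0, 1, 2, 3, 4, 5}; (ii) for each edge, some bag contains both endpoints; (iii) the bags containing any fixed vertex form a subtree. All hold, so the decomposition is valid with width 2 − 1 = 1.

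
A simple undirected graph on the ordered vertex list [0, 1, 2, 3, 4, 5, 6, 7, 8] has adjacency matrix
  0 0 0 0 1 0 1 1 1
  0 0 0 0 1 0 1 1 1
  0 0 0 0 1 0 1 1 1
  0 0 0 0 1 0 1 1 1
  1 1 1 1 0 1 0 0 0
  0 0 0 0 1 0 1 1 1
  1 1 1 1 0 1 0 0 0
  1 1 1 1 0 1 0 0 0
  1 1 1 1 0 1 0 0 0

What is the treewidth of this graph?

4

A width-4 tree decomposition is:
Bags: B1 = {3, 4, 6, 7, 8}  B2 = {1, 4, 6, 7, 8}  B3 = {2, 4, 6, 7, 8}  B4 = {4, 5, 6, 7, 8}  B5 = {0, 4, 6, 7, 8}
Tree: B1–B2, B2–B3, B3–B4, B4–B5
Every bag has size at most 5, so the width is 5 − 1 = 4 and tw(G) ≤ 4. For the lower bound: the 5 vertex sets {3,8}, {1,7}, {2,6}, {4}, {5} are disjoint, each induces a connected subgraph, and every pair is joined by at least one edge of G. Contracting each set to a single vertex therefore yields K_{5} as a minor, and since treewidth is minor-monotone, tw(G) ≥ tw(K_{5}) = 4. Hence tw(G) = 4 exactly.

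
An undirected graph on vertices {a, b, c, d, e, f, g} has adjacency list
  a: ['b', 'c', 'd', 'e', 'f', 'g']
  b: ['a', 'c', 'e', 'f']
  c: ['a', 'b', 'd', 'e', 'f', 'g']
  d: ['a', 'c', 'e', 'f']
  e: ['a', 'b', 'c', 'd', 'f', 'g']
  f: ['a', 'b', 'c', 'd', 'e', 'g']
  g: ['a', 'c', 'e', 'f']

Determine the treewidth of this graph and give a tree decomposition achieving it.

Every bag has size at most 5, so the width is 5 − 1 = 4 and tw(G) ≤ 4. On the other hand G contains the 5-clique {a, c, d, e, f}. A clique must lie in a single bag of any decomposition, so no decomposition can have width below 4. Combining the bounds, tw(G) = 4.

Treewidth 4.
One optimal decomposition is:
Bags: B1 = {a, b, c, e, f}  B2 = {a, c, e, f, g}  B3 = {a, c, d, e, f}
Tree: B1–B2, B2–B3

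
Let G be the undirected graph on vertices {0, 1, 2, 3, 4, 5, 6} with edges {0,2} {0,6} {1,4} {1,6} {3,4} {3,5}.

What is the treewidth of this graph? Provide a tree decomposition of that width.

Every bag has size at most 2, so the width is 2 − 1 = 1 and tw(G) ≤ 1. Any graph with an edge has treewidth ≥ 1, and G has the edge 5–3. The upper and lower bounds meet at 1, so that is the treewidth.

Treewidth 1.
One optimal decomposition is:
Bags: B1 = {3, 5}  B2 = {3, 4}  B3 = {1, 4}  B4 = {1, 6}  B5 = {0, 6}  B6 = {0, 2}
Tree: B1–B2, B2–B3, B3–B4, B4–B5, B5–B6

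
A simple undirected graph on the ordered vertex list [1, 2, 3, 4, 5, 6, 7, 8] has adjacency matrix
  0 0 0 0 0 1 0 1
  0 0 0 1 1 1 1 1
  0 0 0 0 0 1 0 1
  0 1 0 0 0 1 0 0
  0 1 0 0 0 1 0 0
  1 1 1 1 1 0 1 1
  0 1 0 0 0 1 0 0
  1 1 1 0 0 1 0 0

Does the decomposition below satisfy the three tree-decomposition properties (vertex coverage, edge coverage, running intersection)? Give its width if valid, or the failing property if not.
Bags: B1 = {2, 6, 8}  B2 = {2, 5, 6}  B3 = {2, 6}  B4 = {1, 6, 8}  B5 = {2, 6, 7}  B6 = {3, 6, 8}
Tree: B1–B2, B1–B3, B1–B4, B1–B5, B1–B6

No — vertex 4 appears in no bag.

A tree decomposition must satisfy three properties: every vertex lies in some bag; for every edge, both endpoints lie together in some bag; and for every vertex, the bags containing it form a connected subtree. Here vertex 4 appears in no bag, so the decomposition is invalid.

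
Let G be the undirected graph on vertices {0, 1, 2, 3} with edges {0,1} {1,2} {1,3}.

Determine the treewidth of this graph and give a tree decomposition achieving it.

Every bag has size at most 2, so the width is 2 − 1 = 1 and tw(G) ≤ 1. Since G has at least one edge (e.g. 0–1), it is not an edgeless graph, so tw(G) ≥ 1. Combining the bounds, tw(G) = 1.

Treewidth 1.
Bags: B1 = {0, 1}  B2 = {1, 2}  B3 = {1, 3}
Tree: B1–B2, B1–B3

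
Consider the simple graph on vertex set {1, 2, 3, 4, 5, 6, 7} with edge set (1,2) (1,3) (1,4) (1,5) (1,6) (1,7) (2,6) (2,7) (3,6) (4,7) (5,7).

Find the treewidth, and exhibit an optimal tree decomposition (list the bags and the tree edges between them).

Each bag holds 3 vertices, so the decomposition has width 2, which upper-bounds the treewidth. For the lower bound, the 3 vertices {1, 3, 6} are pairwise adjacent, and any tree decomposition puts a clique entirely inside one bag — forcing width ≥ 2. The upper and lower bounds meet at 2, so that is the treewidth.

Treewidth 2.
One optimal decomposition is:
Bags: B1 = {1, 2, 6}  B2 = {1, 3, 6}  B3 = {1, 2, 7}  B4 = {1, 4, 7}  B5 = {1, 5, 7}
Tree: B1–B2, B1–B3, B3–B4, B3–B5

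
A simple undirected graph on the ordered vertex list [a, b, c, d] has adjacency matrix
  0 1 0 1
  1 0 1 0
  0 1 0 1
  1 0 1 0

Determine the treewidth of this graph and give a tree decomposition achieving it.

Treewidth 2.
One such decomposition:
Bags: B1 = {a, b, c}  B2 = {a, c, d}
Tree: B1–B2

Each bag holds 3 vertices, so the decomposition has width 2, which upper-bounds the treewidth. The edges a–b–c–d–a form a cycle, so G is not a tree and its treewidth is at least 2. The upper and lower bounds meet at 2, so that is the treewidth.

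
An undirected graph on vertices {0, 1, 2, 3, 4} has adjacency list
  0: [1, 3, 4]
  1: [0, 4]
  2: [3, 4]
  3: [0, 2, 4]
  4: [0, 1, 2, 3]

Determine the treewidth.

A width-2 tree decomposition is:
Bags: B1 = {2, 3, 4}  B2 = {0, 3, 4}  B3 = {0, 1, 4}
Tree: B1–B2, B2–B3
The largest bag has 3 vertices, giving width 2; this decomposition certifies tw(G) ≤ 2. On the other hand G contains the 3-clique {0, 1, 4}. A clique must lie in a single bag of any decomposition, so no decomposition can have width below 2. Therefore the treewidth is 2.

2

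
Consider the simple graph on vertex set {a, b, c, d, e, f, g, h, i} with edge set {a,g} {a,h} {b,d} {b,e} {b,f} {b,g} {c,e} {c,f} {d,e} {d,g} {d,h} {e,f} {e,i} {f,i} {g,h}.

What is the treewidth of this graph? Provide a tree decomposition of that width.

Treewidth 2.
One such decomposition:
Bags: B1 = {b, e, f}  B2 = {e, f, i}  B3 = {b, d, e}  B4 = {b, d, g}  B5 = {d, g, h}  B6 = {c, e, f}  B7 = {a, g, h}
Tree: B1–B2, B1–B3, B3–B4, B4–B5, B1–B6, B5–B7

Every bag has size at most 3, so the width is 3 − 1 = 2 and tw(G) ≤ 2. Conversely, {d, g, h} is a clique of size 3, and the vertices of any clique must share a bag in every tree decomposition; so some bag has ≥ 3 vertices and tw(G) ≥ 2. The upper and lower bounds meet at 2, so that is the treewidth.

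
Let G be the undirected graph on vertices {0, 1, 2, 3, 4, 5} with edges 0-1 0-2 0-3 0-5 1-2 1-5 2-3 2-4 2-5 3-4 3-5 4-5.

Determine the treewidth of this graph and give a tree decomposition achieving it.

Every bag has size at most 4, so the width is 4 − 1 = 3 and tw(G) ≤ 3. For the lower bound, the 4 vertices {0, 1, 2, 5} are pairwise adjacent, and any tree decomposition puts a clique entirely inside one bag — forcing width ≥ 3. The upper and lower bounds meet at 3, so that is the treewidth.

Treewidth 3.
Bags: B1 = {0, 2, 3, 5}  B2 = {0, 1, 2, 5}  B3 = {2, 3, 4, 5}
Tree: B1–B2, B1–B3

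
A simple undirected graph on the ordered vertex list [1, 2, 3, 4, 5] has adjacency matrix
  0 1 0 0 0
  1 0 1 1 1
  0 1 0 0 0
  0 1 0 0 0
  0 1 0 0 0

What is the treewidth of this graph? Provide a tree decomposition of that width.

Treewidth 1.
One optimal decomposition is:
Bags: B1 = {2, 5}  B2 = {1, 2}  B3 = {2, 4}  B4 = {2, 3}
Tree: B1–B2, B1–B3, B2–B4

The largest bag has 2 vertices, giving width 1; this decomposition certifies tw(G) ≤ 1. G has an edge, so its treewidth is at least 1. Combining the bounds, tw(G) = 1.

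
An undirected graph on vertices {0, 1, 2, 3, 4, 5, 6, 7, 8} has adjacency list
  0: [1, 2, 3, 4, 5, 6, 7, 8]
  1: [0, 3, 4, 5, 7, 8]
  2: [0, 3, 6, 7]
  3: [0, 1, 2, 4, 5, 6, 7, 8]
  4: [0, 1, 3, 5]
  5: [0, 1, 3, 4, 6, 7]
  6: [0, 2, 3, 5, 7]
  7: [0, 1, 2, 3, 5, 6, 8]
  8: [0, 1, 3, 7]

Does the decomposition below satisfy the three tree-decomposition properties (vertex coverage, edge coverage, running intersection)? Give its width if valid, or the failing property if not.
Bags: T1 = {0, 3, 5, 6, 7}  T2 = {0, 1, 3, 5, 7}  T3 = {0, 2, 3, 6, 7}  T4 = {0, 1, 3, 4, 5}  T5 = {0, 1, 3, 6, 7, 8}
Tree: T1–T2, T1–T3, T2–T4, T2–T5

A tree decomposition must satisfy three properties: every vertex lies in some bag; for every edge, both endpoints lie together in some bag; and for every vertex, the bags containing it form a connected subtree. Here bags containing vertex 6 are not connected in the tree, so the decomposition is invalid.

No — bags containing vertex 6 are not connected in the tree.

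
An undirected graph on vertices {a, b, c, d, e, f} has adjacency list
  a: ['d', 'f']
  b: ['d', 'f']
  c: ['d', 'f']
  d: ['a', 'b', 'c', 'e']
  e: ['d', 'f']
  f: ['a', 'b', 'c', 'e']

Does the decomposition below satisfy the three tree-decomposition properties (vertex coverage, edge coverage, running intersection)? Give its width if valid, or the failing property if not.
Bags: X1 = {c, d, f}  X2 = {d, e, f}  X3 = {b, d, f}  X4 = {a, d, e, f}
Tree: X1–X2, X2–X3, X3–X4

A tree decomposition must satisfy three properties: every vertex lies in some bag; for every edge, both endpoints lie together in some bag; and for every vertex, the bags containing it form a connected subtree. Here bags containing vertex e are not connected in the tree, so the decomposition is invalid.

No — bags containing vertex e are not connected in the tree.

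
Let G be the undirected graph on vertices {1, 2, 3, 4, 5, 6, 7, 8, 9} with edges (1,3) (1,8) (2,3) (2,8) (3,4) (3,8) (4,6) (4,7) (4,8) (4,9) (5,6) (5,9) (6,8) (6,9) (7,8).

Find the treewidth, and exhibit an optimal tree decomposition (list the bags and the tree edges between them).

Each bag holds 3 vertices, so the decomposition has width 2, which upper-bounds the treewidth. Conversely, {1, 3, 8} is a clique of size 3, and the vertices of any clique must share a bag in every tree decomposition; so some bag has ≥ 3 vertices and tw(G) ≥ 2. Hence tw(G) = 2 exactly.

Treewidth 2.
One such decomposition:
Bags: B1 = {3, 4, 8}  B2 = {1, 3, 8}  B3 = {2, 3, 8}  B4 = {4, 7, 8}  B5 = {4, 6, 8}  B6 = {4, 6, 9}  B7 = {5, 6, 9}
Tree: B1–B2, B2–B3, B1–B4, B1–B5, B5–B6, B6–B7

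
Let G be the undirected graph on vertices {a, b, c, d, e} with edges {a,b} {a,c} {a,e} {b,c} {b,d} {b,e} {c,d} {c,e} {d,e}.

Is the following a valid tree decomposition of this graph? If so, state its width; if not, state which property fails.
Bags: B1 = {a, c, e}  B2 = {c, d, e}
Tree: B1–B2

A tree decomposition must satisfy three properties: every vertex lies in some bag; for every edge, both endpoints lie together in some bag; and for every vertex, the bags containing it form a connected subtree. Here vertex b appears in no bag, so the decomposition is invalid.

No — vertex b appears in no bag.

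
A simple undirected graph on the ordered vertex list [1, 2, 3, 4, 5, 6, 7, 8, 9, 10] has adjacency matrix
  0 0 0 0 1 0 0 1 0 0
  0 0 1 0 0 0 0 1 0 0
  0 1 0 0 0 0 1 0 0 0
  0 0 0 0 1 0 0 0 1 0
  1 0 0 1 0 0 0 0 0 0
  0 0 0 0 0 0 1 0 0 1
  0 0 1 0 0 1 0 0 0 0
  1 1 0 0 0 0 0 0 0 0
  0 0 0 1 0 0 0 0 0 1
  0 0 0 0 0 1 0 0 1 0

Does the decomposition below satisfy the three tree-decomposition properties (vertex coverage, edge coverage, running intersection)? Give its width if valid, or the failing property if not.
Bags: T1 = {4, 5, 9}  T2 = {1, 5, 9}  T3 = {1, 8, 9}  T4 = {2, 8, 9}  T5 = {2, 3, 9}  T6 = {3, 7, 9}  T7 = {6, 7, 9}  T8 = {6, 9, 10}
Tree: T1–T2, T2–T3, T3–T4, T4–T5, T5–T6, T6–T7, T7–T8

Every vertex of G appears in some bag (union = {1, 2, 3, 4, 5, 6, 7, 8, 9, 10}); every edge is covered by a bag; and for each vertex v the set of bags containing v is connected in the bag tree. The decomposition is therefore valid. The largest bag has 3 vertices, so the width is 2.

Yes; width 2.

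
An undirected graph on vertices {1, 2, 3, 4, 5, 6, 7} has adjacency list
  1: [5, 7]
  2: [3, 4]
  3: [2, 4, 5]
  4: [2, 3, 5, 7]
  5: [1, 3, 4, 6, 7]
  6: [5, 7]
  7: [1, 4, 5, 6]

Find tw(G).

2

A width-2 tree decomposition is:
Bags: B1 = {3, 4, 5}  B2 = {2, 3, 4}  B3 = {4, 5, 7}  B4 = {5, 6, 7}  B5 = {1, 5, 7}
Tree: B1–B2, B1–B3, B3–B4, B3–B5
Every bag has size at most 3, so the width is 3 − 1 = 2 and tw(G) ≤ 2. Conversely, {2, 3, 4} is a clique of size 3, and the vertices of any clique must share a bag in every tree decomposition; so some bag has ≥ 3 vertices and tw(G) ≥ 2. Combining the bounds, tw(G) = 2.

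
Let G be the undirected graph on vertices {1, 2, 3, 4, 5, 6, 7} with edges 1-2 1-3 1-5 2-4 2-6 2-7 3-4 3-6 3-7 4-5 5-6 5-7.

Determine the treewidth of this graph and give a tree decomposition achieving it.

Treewidth 3.
One such decomposition:
Bags: B1 = {2, 3, 5, 6}  B2 = {1, 2, 3, 5}  B3 = {2, 3, 5, 7}  B4 = {2, 3, 4, 5}
Tree: B1–B2, B2–B3, B3–B4

Every bag has size at most 4, so the width is 4 − 1 = 3 and tw(G) ≤ 3. For the lower bound: the 4 vertex sets {5,6}, {1,2}, {3}, {7} are disjoint, each induces a connected subgraph, and every pair is joined by at least one edge of G. Contracting each set to a single vertex therefore yields K_{4} as a minor, and since treewidth is minor-monotone, tw(G) ≥ tw(K_{4}) = 3. Hence tw(G) = 3 exactly.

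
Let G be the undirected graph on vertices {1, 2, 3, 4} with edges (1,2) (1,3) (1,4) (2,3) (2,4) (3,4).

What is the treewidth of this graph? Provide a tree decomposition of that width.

Treewidth 3.
One optimal decomposition is:
Bags: B1 = {1, 2, 3, 4}
Tree: (single bag)

A single bag containing all 4 vertices is trivially a valid decomposition of width 3. For the lower bound, the 4 vertices {1, 2, 3, 4} are pairwise adjacent, and any tree decomposition puts a clique entirely inside one bag — forcing width ≥ 3. Hence tw(G) = 3 exactly.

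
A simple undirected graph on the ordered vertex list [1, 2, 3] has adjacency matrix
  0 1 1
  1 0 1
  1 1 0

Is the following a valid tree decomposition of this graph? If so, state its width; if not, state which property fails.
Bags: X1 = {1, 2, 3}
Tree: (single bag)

Yes; width 2.

Vertex coverage: the bags together contain {1, 2, 3}, the full vertex set. Edge coverage: each edge of G has both endpoints in at least one bag. Running intersection: for every vertex, the bags containing it form a connected subtree. All three properties hold, so this is a valid tree decomposition of width max|bag| − 1 = 2, and hence tw(G) ≤ 2.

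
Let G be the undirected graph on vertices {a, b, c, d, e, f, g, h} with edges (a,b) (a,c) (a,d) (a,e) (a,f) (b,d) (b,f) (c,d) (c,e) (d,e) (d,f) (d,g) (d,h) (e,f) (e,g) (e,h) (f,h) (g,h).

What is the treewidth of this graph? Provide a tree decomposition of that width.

Each bag holds 4 vertices, so the decomposition has width 3, which upper-bounds the treewidth. On the other hand G contains the 4-clique {d, e, g, h}. A clique must lie in a single bag of any decomposition, so no decomposition can have width below 3. The upper and lower bounds meet at 3, so that is the treewidth.

Treewidth 3.
Bags: B1 = {a, d, e, f}  B2 = {a, b, d, f}  B3 = {a, c, d, e}  B4 = {d, e, f, h}  B5 = {d, e, g, h}
Tree: B1–B2, B1–B3, B1–B4, B4–B5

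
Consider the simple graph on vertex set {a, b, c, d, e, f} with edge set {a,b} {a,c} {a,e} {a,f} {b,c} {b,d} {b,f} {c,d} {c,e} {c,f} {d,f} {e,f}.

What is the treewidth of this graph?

3

A width-3 tree decomposition is:
Bags: B1 = {a, b, c, f}  B2 = {a, c, e, f}  B3 = {b, c, d, f}
Tree: B1–B2, B1–B3
Each bag holds 4 vertices, so the decomposition has width 3, which upper-bounds the treewidth. On the other hand G contains the 4-clique {b, c, d, f}. A clique must lie in a single bag of any decomposition, so no decomposition can have width below 3. Hence tw(G) = 3 exactly.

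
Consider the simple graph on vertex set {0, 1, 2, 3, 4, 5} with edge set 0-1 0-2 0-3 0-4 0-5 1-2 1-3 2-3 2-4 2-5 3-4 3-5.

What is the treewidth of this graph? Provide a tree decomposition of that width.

Every bag has size at most 4, so the width is 4 − 1 = 3 and tw(G) ≤ 3. On the other hand G contains the 4-clique {0, 1, 2, 3}. A clique must lie in a single bag of any decomposition, so no decomposition can have width below 3. The upper and lower bounds meet at 3, so that is the treewidth.

Treewidth 3.
One optimal decomposition is:
Bags: B1 = {0, 1, 2, 3}  B2 = {0, 2, 3, 5}  B3 = {0, 2, 3, 4}
Tree: B1–B2, B2–B3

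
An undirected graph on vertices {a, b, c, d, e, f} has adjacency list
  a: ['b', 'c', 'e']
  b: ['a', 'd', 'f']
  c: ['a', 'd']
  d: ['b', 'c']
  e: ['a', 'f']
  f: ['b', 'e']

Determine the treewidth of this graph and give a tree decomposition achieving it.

The largest bag has 3 vertices, giving width 2; this decomposition certifies tw(G) ≤ 2. The edges c–d–b–a–c form a cycle, so G is not a tree and its treewidth is at least 2. Hence tw(G) = 2 exactly.

Treewidth 2.
One such decomposition:
Bags: B1 = {a, c, d}  B2 = {a, b, d}  B3 = {a, b, e}  B4 = {b, e, f}
Tree: B1–B2, B2–B3, B3–B4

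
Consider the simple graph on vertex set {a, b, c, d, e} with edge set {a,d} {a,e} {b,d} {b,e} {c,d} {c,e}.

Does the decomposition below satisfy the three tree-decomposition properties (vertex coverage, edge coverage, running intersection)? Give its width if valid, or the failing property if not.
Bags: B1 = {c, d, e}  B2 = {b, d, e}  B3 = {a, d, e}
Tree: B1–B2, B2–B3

Checking the three conditions: (i) the bags cover all of {a, b, c, d, e}; (ii) for each edge, some bag contains both endpoints; (iii) the bags containing any fixed vertex form a subtree. All hold, so the decomposition is valid with width 3 − 1 = 2.

Yes; width 2.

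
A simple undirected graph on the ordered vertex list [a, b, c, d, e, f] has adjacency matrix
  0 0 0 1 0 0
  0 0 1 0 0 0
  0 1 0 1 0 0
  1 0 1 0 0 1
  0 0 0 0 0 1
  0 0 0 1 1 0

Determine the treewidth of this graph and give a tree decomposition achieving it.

Treewidth 1.
One optimal decomposition is:
Bags: B1 = {e, f}  B2 = {d, f}  B3 = {c, d}  B4 = {b, c}  B5 = {a, d}
Tree: B1–B2, B2–B3, B3–B4, B2–B5

Every bag has size at most 2, so the width is 2 − 1 = 1 and tw(G) ≤ 1. Since G has at least one edge (e.g. f–e), it is not an edgeless graph, so tw(G) ≥ 1. Therefore the treewidth is 1.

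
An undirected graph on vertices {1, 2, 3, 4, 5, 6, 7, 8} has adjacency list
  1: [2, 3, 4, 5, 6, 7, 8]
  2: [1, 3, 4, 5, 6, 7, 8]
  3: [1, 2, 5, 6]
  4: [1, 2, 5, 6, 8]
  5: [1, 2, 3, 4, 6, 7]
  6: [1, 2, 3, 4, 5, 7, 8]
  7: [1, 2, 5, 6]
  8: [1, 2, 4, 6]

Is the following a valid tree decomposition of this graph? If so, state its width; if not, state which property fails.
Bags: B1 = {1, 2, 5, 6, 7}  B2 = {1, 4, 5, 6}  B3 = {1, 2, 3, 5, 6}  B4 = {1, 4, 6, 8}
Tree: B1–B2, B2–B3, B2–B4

No — edge (2,4) lies in no bag.

A tree decomposition must satisfy three properties: every vertex lies in some bag; for every edge, both endpoints lie together in some bag; and for every vertex, the bags containing it form a connected subtree. Here edge (2,4) lies in no bag, so the decomposition is invalid.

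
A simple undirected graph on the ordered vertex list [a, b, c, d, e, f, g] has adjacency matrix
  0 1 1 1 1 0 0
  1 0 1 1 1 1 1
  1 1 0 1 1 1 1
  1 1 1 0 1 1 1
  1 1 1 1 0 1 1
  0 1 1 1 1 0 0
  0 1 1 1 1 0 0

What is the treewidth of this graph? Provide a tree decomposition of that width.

Each bag holds 5 vertices, so the decomposition has width 4, which upper-bounds the treewidth. For the lower bound, the 5 vertices {b, c, d, e, g} are pairwise adjacent, and any tree decomposition puts a clique entirely inside one bag — forcing width ≥ 4. The upper and lower bounds meet at 4, so that is the treewidth.

Treewidth 4.
One such decomposition:
Bags: B1 = {b, c, d, e, g}  B2 = {a, b, c, d, e}  B3 = {b, c, d, e, f}
Tree: B1–B2, B1–B3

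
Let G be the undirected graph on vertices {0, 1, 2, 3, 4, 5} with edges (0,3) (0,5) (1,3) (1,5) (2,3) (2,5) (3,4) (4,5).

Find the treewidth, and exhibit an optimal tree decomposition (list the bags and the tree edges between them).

Treewidth 2.
One such decomposition:
Bags: B1 = {0, 3, 5}  B2 = {2, 3, 5}  B3 = {3, 4, 5}  B4 = {1, 3, 5}
Tree: B1–B2, B2–B3, B3–B4

Each bag holds 3 vertices, so the decomposition has width 2, which upper-bounds the treewidth. The edges 0–5–2–3–0 form a cycle, so G is not a tree and its treewidth is at least 2. Therefore the treewidth is 2.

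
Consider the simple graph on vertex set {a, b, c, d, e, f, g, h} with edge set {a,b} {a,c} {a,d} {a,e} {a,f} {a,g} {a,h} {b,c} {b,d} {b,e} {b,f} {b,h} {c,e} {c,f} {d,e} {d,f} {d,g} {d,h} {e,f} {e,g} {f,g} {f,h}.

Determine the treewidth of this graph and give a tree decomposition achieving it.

Treewidth 4.
One such decomposition:
Bags: B1 = {a, b, d, e, f}  B2 = {a, b, d, f, h}  B3 = {a, d, e, f, g}  B4 = {a, b, c, e, f}
Tree: B1–B2, B1–B3, B1–B4

Each bag holds 5 vertices, so the decomposition has width 4, which upper-bounds the treewidth. On the other hand G contains the 5-clique {a, d, e, f, g}. A clique must lie in a single bag of any decomposition, so no decomposition can have width below 4. Combining the bounds, tw(G) = 4.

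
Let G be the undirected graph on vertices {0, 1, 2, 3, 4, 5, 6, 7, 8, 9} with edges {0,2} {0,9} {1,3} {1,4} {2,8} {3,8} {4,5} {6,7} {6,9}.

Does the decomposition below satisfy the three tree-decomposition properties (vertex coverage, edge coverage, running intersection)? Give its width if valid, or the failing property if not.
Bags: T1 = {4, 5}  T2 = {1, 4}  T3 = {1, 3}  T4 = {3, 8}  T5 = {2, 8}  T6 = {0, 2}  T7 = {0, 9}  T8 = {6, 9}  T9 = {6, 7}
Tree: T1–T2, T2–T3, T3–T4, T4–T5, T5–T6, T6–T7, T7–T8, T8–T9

Yes; width 1.

Checking the three conditions: (i) the bags cover all of {0, 1, 2, 3, 4, 5, 6, 7, 8, 9}; (ii) for each edge, some bag contains both endpoints; (iii) the bags containing any fixed vertex form a subtree. All hold, so the decomposition is valid with width 2 − 1 = 1.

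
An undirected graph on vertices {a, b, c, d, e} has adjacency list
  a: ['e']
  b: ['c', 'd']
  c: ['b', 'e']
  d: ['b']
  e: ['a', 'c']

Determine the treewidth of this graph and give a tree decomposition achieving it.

The largest bag has 2 vertices, giving width 1; this decomposition certifies tw(G) ≤ 1. Any graph with an edge has treewidth ≥ 1, and G has the edge b–c. Hence tw(G) = 1 exactly.

Treewidth 1.
One optimal decomposition is:
Bags: B1 = {b, c}  B2 = {c, e}  B3 = {b, d}  B4 = {a, e}
Tree: B1–B2, B1–B3, B2–B4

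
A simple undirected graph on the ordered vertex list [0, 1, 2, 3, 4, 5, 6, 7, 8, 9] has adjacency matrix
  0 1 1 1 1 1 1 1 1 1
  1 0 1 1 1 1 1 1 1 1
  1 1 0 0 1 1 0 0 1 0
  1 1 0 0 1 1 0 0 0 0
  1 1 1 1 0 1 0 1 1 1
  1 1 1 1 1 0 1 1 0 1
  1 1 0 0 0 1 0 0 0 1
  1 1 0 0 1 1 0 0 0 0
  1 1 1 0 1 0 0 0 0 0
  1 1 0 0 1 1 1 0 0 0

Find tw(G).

4

A width-4 tree decomposition is:
Bags: B1 = {0, 1, 2, 4, 5}  B2 = {0, 1, 3, 4, 5}  B3 = {0, 1, 4, 5, 9}  B4 = {0, 1, 2, 4, 8}  B5 = {0, 1, 5, 6, 9}  B6 = {0, 1, 4, 5, 7}
Tree: B1–B2, B1–B3, B1–B4, B3–B5, B2–B6
Every bag has size at most 5, so the width is 5 − 1 = 4 and tw(G) ≤ 4. For the lower bound, the 5 vertices {0, 1, 2, 4, 8} are pairwise adjacent, and any tree decomposition puts a clique entirely inside one bag — forcing width ≥ 4. Combining the bounds, tw(G) = 4.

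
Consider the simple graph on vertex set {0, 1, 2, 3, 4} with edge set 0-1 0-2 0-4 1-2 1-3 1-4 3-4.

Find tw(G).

A width-2 tree decomposition is:
Bags: B1 = {0, 1, 4}  B2 = {0, 1, 2}  B3 = {1, 3, 4}
Tree: B1–B2, B1–B3
Each bag holds 3 vertices, so the decomposition has width 2, which upper-bounds the treewidth. Conversely, {0, 1, 2} is a clique of size 3, and the vertices of any clique must share a bag in every tree decomposition; so some bag has ≥ 3 vertices and tw(G) ≥ 2. Combining the bounds, tw(G) = 2.

2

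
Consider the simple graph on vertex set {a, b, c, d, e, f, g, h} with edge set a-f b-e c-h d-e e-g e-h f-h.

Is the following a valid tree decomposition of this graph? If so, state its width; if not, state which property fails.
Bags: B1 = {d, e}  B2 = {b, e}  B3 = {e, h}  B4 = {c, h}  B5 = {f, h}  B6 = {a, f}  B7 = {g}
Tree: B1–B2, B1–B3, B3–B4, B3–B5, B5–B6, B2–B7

A tree decomposition must satisfy three properties: every vertex lies in some bag; for every edge, both endpoints lie together in some bag; and for every vertex, the bags containing it form a connected subtree. Here edge (e,g) lies in no bag, so the decomposition is invalid.

No — edge (e,g) lies in no bag.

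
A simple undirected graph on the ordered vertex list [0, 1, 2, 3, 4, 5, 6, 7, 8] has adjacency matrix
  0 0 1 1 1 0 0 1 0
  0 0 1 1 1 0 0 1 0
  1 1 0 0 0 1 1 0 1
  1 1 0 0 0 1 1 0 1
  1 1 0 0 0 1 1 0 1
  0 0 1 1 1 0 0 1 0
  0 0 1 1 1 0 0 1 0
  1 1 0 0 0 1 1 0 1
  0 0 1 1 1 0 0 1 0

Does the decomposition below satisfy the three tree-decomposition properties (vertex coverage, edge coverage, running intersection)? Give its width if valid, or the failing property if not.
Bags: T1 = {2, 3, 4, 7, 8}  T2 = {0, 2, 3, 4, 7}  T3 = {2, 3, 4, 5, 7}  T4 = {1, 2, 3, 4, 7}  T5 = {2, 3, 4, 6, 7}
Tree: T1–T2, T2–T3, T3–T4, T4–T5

Every vertex of G appears in some bag (union = {0, 1, 2, 3, 4, 5, 6, 7, 8}); every edge is covered by a bag; and for each vertex v the set of bags containing v is connected in the bag tree. The decomposition is therefore valid. The largest bag has 5 vertices, so the width is 4.

Yes; width 4.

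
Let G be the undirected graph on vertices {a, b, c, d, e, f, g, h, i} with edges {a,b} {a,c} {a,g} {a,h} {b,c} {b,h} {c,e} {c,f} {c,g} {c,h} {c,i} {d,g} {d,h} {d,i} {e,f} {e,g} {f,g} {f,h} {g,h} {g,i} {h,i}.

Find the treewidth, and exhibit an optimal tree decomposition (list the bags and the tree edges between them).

Treewidth 3.
One optimal decomposition is:
Bags: B1 = {a, c, g, h}  B2 = {c, f, g, h}  B3 = {a, b, c, h}  B4 = {c, g, h, i}  B5 = {d, g, h, i}  B6 = {c, e, f, g}
Tree: B1–B2, B1–B3, B2–B4, B4–B5, B2–B6

Every bag has size at most 4, so the width is 4 − 1 = 3 and tw(G) ≤ 3. For the lower bound, the 4 vertices {c, e, f, g} are pairwise adjacent, and any tree decomposition puts a clique entirely inside one bag — forcing width ≥ 3. Therefore the treewidth is 3.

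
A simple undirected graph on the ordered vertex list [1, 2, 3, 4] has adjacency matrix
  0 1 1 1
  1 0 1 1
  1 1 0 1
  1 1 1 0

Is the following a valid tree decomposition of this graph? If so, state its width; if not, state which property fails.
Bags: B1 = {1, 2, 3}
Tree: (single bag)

No — vertex 4 appears in no bag.

A tree decomposition must satisfy three properties: every vertex lies in some bag; for every edge, both endpoints lie together in some bag; and for every vertex, the bags containing it form a connected subtree. Here vertex 4 appears in no bag, so the decomposition is invalid.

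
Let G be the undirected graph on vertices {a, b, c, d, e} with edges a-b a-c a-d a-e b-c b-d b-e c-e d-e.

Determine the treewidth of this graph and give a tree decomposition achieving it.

Treewidth 3.
One optimal decomposition is:
Bags: B1 = {a, b, c, e}  B2 = {a, b, d, e}
Tree: B1–B2

Each bag holds 4 vertices, so the decomposition has width 3, which upper-bounds the treewidth. For the lower bound, the 4 vertices {a, b, d, e} are pairwise adjacent, and any tree decomposition puts a clique entirely inside one bag — forcing width ≥ 3. Therefore the treewidth is 3.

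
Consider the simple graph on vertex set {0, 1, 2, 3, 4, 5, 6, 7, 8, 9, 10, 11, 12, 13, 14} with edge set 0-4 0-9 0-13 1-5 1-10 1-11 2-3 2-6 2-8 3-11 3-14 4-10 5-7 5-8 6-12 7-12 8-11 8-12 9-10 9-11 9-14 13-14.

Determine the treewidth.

3

A width-3 tree decomposition is:
Bags: B1 = {2, 6, 7, 12}  B2 = {2, 7, 8, 12}  B3 = {2, 5, 7, 8}  B4 = {2, 3, 5, 8}  B5 = {3, 5, 8, 11}  B6 = {1, 3, 5, 11}  B7 = {1, 3, 11, 14}  B8 = {1, 9, 11, 14}  B9 = {1, 9, 10, 14}  B10 = {9, 10, 13, 14}  B11 = {0, 9, 10, 13}  B12 = {0, 4, 10, 13}
Tree: B1–B2, B2–B3, B3–B4, B4–B5, B5–B6, B6–B7, B7–B8, B8–B9, B9–B10, B10–B11, B11–B12
Each bag holds 4 vertices, so the decomposition has width 3, which upper-bounds the treewidth. For the lower bound: the 4 vertex sets {6,7,12}, {2}, {8}, {1,3,5,11} are disjoint, each induces a connected subgraph, and every pair is joined by at least one edge of G. Contracting each set to a single vertex therefore yields K_{4} as a minor, and since treewidth is minor-monotone, tw(G) ≥ tw(K_{4}) = 3. The upper and lower bounds meet at 3, so that is the treewidth.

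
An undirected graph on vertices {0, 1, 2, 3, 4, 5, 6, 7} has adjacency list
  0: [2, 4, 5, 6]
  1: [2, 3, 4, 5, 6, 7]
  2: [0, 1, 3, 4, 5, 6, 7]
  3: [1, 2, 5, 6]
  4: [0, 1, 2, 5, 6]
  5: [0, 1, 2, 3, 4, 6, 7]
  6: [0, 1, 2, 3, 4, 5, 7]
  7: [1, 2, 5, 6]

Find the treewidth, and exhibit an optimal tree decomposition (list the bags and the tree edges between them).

Every bag has size at most 5, so the width is 5 − 1 = 4 and tw(G) ≤ 4. For the lower bound, the 5 vertices {0, 2, 4, 5, 6} are pairwise adjacent, and any tree decomposition puts a clique entirely inside one bag — forcing width ≥ 4. The upper and lower bounds meet at 4, so that is the treewidth.

Treewidth 4.
One such decomposition:
Bags: B1 = {0, 2, 4, 5, 6}  B2 = {1, 2, 4, 5, 6}  B3 = {1, 2, 3, 5, 6}  B4 = {1, 2, 5, 6, 7}
Tree: B1–B2, B2–B3, B2–B4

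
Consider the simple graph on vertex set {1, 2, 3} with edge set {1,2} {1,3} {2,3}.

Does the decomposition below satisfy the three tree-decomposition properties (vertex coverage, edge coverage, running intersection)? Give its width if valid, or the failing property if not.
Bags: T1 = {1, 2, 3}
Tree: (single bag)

Yes; width 2.

Every vertex of G appears in some bag (union = {1, 2, 3}); every edge is covered by a bag; and for each vertex v the set of bags containing v is connected in the bag tree. The decomposition is therefore valid. The largest bag has 3 vertices, so the width is 2.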